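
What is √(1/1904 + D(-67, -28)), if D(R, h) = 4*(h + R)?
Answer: 3*I*√9566529/476 ≈ 19.494*I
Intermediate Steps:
D(R, h) = 4*R + 4*h (D(R, h) = 4*(R + h) = 4*R + 4*h)
√(1/1904 + D(-67, -28)) = √(1/1904 + (4*(-67) + 4*(-28))) = √(1/1904 + (-268 - 112)) = √(1/1904 - 380) = √(-723519/1904) = 3*I*√9566529/476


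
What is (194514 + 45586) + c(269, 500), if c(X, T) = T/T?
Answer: 240101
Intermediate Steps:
c(X, T) = 1
(194514 + 45586) + c(269, 500) = (194514 + 45586) + 1 = 240100 + 1 = 240101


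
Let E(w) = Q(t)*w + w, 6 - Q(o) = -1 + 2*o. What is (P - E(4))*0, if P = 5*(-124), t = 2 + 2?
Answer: 0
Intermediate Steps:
t = 4
P = -620
Q(o) = 7 - 2*o (Q(o) = 6 - (-1 + 2*o) = 6 + (1 - 2*o) = 7 - 2*o)
E(w) = 0 (E(w) = (7 - 2*4)*w + w = (7 - 8)*w + w = -w + w = 0)
(P - E(4))*0 = (-620 - 1*0)*0 = (-620 + 0)*0 = -620*0 = 0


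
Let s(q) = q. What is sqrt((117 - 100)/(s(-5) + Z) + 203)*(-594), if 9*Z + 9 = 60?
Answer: -297*sqrt(914) ≈ -8979.0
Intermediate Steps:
Z = 17/3 (Z = -1 + (1/9)*60 = -1 + 20/3 = 17/3 ≈ 5.6667)
sqrt((117 - 100)/(s(-5) + Z) + 203)*(-594) = sqrt((117 - 100)/(-5 + 17/3) + 203)*(-594) = sqrt(17/(2/3) + 203)*(-594) = sqrt(17*(3/2) + 203)*(-594) = sqrt(51/2 + 203)*(-594) = sqrt(457/2)*(-594) = (sqrt(914)/2)*(-594) = -297*sqrt(914)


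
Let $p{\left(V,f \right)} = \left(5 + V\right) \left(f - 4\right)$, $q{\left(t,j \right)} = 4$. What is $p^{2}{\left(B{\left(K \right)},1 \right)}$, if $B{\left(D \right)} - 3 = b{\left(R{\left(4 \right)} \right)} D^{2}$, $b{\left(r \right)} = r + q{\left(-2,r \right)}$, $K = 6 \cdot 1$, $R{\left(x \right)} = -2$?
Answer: $57600$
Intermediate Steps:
$K = 6$
$b{\left(r \right)} = 4 + r$ ($b{\left(r \right)} = r + 4 = 4 + r$)
$B{\left(D \right)} = 3 + 2 D^{2}$ ($B{\left(D \right)} = 3 + \left(4 - 2\right) D^{2} = 3 + 2 D^{2}$)
$p{\left(V,f \right)} = \left(-4 + f\right) \left(5 + V\right)$ ($p{\left(V,f \right)} = \left(5 + V\right) \left(-4 + f\right) = \left(-4 + f\right) \left(5 + V\right)$)
$p^{2}{\left(B{\left(K \right)},1 \right)} = \left(-20 - 4 \left(3 + 2 \cdot 6^{2}\right) + 5 \cdot 1 + \left(3 + 2 \cdot 6^{2}\right) 1\right)^{2} = \left(-20 - 4 \left(3 + 2 \cdot 36\right) + 5 + \left(3 + 2 \cdot 36\right) 1\right)^{2} = \left(-20 - 4 \left(3 + 72\right) + 5 + \left(3 + 72\right) 1\right)^{2} = \left(-20 - 300 + 5 + 75 \cdot 1\right)^{2} = \left(-20 - 300 + 5 + 75\right)^{2} = \left(-240\right)^{2} = 57600$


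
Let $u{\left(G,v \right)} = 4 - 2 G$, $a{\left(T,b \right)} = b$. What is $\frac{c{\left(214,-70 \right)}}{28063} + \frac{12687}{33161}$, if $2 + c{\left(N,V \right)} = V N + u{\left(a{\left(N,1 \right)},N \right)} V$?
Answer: $- \frac{145425361}{930597143} \approx -0.15627$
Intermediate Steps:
$c{\left(N,V \right)} = -2 + 2 V + N V$ ($c{\left(N,V \right)} = -2 + \left(V N + \left(4 - 2\right) V\right) = -2 + \left(N V + \left(4 - 2\right) V\right) = -2 + \left(N V + 2 V\right) = -2 + \left(2 V + N V\right) = -2 + 2 V + N V$)
$\frac{c{\left(214,-70 \right)}}{28063} + \frac{12687}{33161} = \frac{-2 + 2 \left(-70\right) + 214 \left(-70\right)}{28063} + \frac{12687}{33161} = \left(-2 - 140 - 14980\right) \frac{1}{28063} + 12687 \cdot \frac{1}{33161} = \left(-15122\right) \frac{1}{28063} + \frac{12687}{33161} = - \frac{15122}{28063} + \frac{12687}{33161} = - \frac{145425361}{930597143}$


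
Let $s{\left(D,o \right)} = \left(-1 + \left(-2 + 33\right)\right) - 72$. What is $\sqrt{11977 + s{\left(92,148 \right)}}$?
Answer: $\sqrt{11935} \approx 109.25$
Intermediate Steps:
$s{\left(D,o \right)} = -42$ ($s{\left(D,o \right)} = \left(-1 + 31\right) - 72 = 30 - 72 = -42$)
$\sqrt{11977 + s{\left(92,148 \right)}} = \sqrt{11977 - 42} = \sqrt{11935}$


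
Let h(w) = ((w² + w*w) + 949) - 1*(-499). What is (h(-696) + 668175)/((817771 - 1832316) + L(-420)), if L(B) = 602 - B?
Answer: -234065/144789 ≈ -1.6166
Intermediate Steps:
h(w) = 1448 + 2*w² (h(w) = ((w² + w²) + 949) + 499 = (2*w² + 949) + 499 = (949 + 2*w²) + 499 = 1448 + 2*w²)
(h(-696) + 668175)/((817771 - 1832316) + L(-420)) = ((1448 + 2*(-696)²) + 668175)/((817771 - 1832316) + (602 - 1*(-420))) = ((1448 + 2*484416) + 668175)/(-1014545 + (602 + 420)) = ((1448 + 968832) + 668175)/(-1014545 + 1022) = (970280 + 668175)/(-1013523) = 1638455*(-1/1013523) = -234065/144789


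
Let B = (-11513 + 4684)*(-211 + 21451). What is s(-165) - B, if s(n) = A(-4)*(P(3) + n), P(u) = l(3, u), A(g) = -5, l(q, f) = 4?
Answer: 145048765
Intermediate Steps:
P(u) = 4
B = -145047960 (B = -6829*21240 = -145047960)
s(n) = -20 - 5*n (s(n) = -5*(4 + n) = -20 - 5*n)
s(-165) - B = (-20 - 5*(-165)) - 1*(-145047960) = (-20 + 825) + 145047960 = 805 + 145047960 = 145048765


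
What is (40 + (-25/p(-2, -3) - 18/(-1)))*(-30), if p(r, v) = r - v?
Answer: -990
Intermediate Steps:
(40 + (-25/p(-2, -3) - 18/(-1)))*(-30) = (40 + (-25/(-2 - 1*(-3)) - 18/(-1)))*(-30) = (40 + (-25/(-2 + 3) - 18*(-1)))*(-30) = (40 + (-25/1 + 18))*(-30) = (40 + (-25*1 + 18))*(-30) = (40 + (-25 + 18))*(-30) = (40 - 7)*(-30) = 33*(-30) = -990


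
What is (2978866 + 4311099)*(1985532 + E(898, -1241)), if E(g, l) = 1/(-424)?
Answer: 6137170518135155/424 ≈ 1.4474e+13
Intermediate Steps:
E(g, l) = -1/424
(2978866 + 4311099)*(1985532 + E(898, -1241)) = (2978866 + 4311099)*(1985532 - 1/424) = 7289965*(841865567/424) = 6137170518135155/424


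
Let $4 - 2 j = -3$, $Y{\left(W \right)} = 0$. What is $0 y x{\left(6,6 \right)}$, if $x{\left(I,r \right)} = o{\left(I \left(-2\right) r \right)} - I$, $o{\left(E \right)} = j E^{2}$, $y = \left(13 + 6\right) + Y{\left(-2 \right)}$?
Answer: $0$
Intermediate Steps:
$j = \frac{7}{2}$ ($j = 2 - - \frac{3}{2} = 2 + \frac{3}{2} = \frac{7}{2} \approx 3.5$)
$y = 19$ ($y = \left(13 + 6\right) + 0 = 19 + 0 = 19$)
$o{\left(E \right)} = \frac{7 E^{2}}{2}$
$x{\left(I,r \right)} = - I + 14 I^{2} r^{2}$ ($x{\left(I,r \right)} = \frac{7 \left(I \left(-2\right) r\right)^{2}}{2} - I = \frac{7 \left(- 2 I r\right)^{2}}{2} - I = \frac{7 \cdot 4 I^{2} r^{2}}{2} - I = 14 I^{2} r^{2} - I = - I + 14 I^{2} r^{2}$)
$0 y x{\left(6,6 \right)} = 0 \cdot 19 \cdot 6 \left(-1 + 14 \cdot 6 \cdot 6^{2}\right) = 0 \cdot 6 \left(-1 + 14 \cdot 6 \cdot 36\right) = 0 \cdot 6 \left(-1 + 3024\right) = 0 \cdot 6 \cdot 3023 = 0 \cdot 18138 = 0$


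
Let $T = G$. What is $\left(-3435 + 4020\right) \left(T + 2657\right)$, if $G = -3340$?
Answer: $-399555$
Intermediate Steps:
$T = -3340$
$\left(-3435 + 4020\right) \left(T + 2657\right) = \left(-3435 + 4020\right) \left(-3340 + 2657\right) = 585 \left(-683\right) = -399555$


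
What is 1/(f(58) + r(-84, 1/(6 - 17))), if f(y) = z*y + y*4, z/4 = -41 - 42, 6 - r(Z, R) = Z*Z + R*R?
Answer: -121/3154955 ≈ -3.8352e-5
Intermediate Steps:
r(Z, R) = 6 - R² - Z² (r(Z, R) = 6 - (Z*Z + R*R) = 6 - (Z² + R²) = 6 - (R² + Z²) = 6 + (-R² - Z²) = 6 - R² - Z²)
z = -332 (z = 4*(-41 - 42) = 4*(-83) = -332)
f(y) = -328*y (f(y) = -332*y + y*4 = -332*y + 4*y = -328*y)
1/(f(58) + r(-84, 1/(6 - 17))) = 1/(-328*58 + (6 - (1/(6 - 17))² - 1*(-84)²)) = 1/(-19024 + (6 - (1/(-11))² - 1*7056)) = 1/(-19024 + (6 - (-1/11)² - 7056)) = 1/(-19024 + (6 - 1*1/121 - 7056)) = 1/(-19024 + (6 - 1/121 - 7056)) = 1/(-19024 - 853051/121) = 1/(-3154955/121) = -121/3154955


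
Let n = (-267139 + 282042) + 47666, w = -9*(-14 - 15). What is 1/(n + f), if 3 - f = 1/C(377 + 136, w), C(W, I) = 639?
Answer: 639/39983507 ≈ 1.5982e-5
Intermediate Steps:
w = 261 (w = -9*(-29) = 261)
f = 1916/639 (f = 3 - 1/639 = 1916/639 ≈ 2.9984)
n = 62569 (n = 14903 + 47666 = 62569)
1/(n + f) = 1/(62569 + 1916/639) = 1/(39983507/639) = 639/39983507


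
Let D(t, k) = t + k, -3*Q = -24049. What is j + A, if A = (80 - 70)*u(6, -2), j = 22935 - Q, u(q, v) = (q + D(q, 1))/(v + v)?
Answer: 89317/6 ≈ 14886.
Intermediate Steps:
Q = 24049/3 (Q = -⅓*(-24049) = 24049/3 ≈ 8016.3)
D(t, k) = k + t
u(q, v) = (1 + 2*q)/(2*v) (u(q, v) = (q + (1 + q))/(v + v) = (1 + 2*q)/((2*v)) = (1 + 2*q)*(1/(2*v)) = (1 + 2*q)/(2*v))
j = 44756/3 (j = 22935 - 1*24049/3 = 22935 - 24049/3 = 44756/3 ≈ 14919.)
A = -65/2 (A = (80 - 70)*((½ + 6)/(-2)) = 10*(-½*13/2) = 10*(-13/4) = -65/2 ≈ -32.500)
j + A = 44756/3 - 65/2 = 89317/6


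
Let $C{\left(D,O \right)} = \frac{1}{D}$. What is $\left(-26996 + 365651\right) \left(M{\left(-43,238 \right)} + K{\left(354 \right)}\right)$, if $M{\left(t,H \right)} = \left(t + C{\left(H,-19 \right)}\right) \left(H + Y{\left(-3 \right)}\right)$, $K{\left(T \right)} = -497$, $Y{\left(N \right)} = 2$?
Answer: $- \frac{435883866465}{119} \approx -3.6629 \cdot 10^{9}$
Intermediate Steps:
$M{\left(t,H \right)} = \left(2 + H\right) \left(t + \frac{1}{H}\right)$ ($M{\left(t,H \right)} = \left(t + \frac{1}{H}\right) \left(H + 2\right) = \left(t + \frac{1}{H}\right) \left(2 + H\right) = \left(2 + H\right) \left(t + \frac{1}{H}\right)$)
$\left(-26996 + 365651\right) \left(M{\left(-43,238 \right)} + K{\left(354 \right)}\right) = \left(-26996 + 365651\right) \left(\left(1 + 2 \left(-43\right) + \frac{2}{238} + 238 \left(-43\right)\right) - 497\right) = 338655 \left(\left(1 - 86 + 2 \cdot \frac{1}{238} - 10234\right) - 497\right) = 338655 \left(\left(1 - 86 + \frac{1}{119} - 10234\right) - 497\right) = 338655 \left(- \frac{1227960}{119} - 497\right) = 338655 \left(- \frac{1287103}{119}\right) = - \frac{435883866465}{119}$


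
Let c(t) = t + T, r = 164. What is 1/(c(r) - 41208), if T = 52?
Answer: -1/40992 ≈ -2.4395e-5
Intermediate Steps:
c(t) = 52 + t (c(t) = t + 52 = 52 + t)
1/(c(r) - 41208) = 1/((52 + 164) - 41208) = 1/(216 - 41208) = 1/(-40992) = -1/40992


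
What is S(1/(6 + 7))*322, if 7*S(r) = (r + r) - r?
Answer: 46/13 ≈ 3.5385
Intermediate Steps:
S(r) = r/7 (S(r) = ((r + r) - r)/7 = (2*r - r)/7 = r/7)
S(1/(6 + 7))*322 = (1/(7*(6 + 7)))*322 = ((⅐)/13)*322 = ((⅐)*(1/13))*322 = (1/91)*322 = 46/13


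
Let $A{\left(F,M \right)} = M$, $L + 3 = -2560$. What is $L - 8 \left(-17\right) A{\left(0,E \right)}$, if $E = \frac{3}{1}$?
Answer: $-2155$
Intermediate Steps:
$L = -2563$ ($L = -3 - 2560 = -2563$)
$E = 3$ ($E = 3 \cdot 1 = 3$)
$L - 8 \left(-17\right) A{\left(0,E \right)} = -2563 - 8 \left(-17\right) 3 = -2563 - \left(-136\right) 3 = -2563 - -408 = -2563 + 408 = -2155$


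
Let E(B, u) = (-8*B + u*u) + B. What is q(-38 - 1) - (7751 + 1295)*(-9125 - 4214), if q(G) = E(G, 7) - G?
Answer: 120664955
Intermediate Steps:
E(B, u) = u² - 7*B (E(B, u) = (-8*B + u²) + B = (u² - 8*B) + B = u² - 7*B)
q(G) = 49 - 8*G (q(G) = (7² - 7*G) - G = (49 - 7*G) - G = 49 - 8*G)
q(-38 - 1) - (7751 + 1295)*(-9125 - 4214) = (49 - 8*(-38 - 1)) - (7751 + 1295)*(-9125 - 4214) = (49 - 8*(-39)) - 9046*(-13339) = (49 + 312) - 1*(-120664594) = 361 + 120664594 = 120664955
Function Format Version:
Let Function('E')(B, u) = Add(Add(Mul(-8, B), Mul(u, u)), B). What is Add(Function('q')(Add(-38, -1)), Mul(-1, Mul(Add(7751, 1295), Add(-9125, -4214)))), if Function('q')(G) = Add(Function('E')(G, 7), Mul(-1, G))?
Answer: 120664955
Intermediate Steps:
Function('E')(B, u) = Add(Pow(u, 2), Mul(-7, B)) (Function('E')(B, u) = Add(Add(Mul(-8, B), Pow(u, 2)), B) = Add(Add(Pow(u, 2), Mul(-8, B)), B) = Add(Pow(u, 2), Mul(-7, B)))
Function('q')(G) = Add(49, Mul(-8, G)) (Function('q')(G) = Add(Add(Pow(7, 2), Mul(-7, G)), Mul(-1, G)) = Add(Add(49, Mul(-7, G)), Mul(-1, G)) = Add(49, Mul(-8, G)))
Add(Function('q')(Add(-38, -1)), Mul(-1, Mul(Add(7751, 1295), Add(-9125, -4214)))) = Add(Add(49, Mul(-8, Add(-38, -1))), Mul(-1, Mul(Add(7751, 1295), Add(-9125, -4214)))) = Add(Add(49, Mul(-8, -39)), Mul(-1, Mul(9046, -13339))) = Add(Add(49, 312), Mul(-1, -120664594)) = Add(361, 120664594) = 120664955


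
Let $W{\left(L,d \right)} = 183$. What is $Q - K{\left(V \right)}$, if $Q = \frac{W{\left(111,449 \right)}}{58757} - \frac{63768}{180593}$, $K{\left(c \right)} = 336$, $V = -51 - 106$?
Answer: $- \frac{3569044342593}{10611102901} \approx -336.35$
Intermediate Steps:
$V = -157$
$Q = - \frac{3713767857}{10611102901}$ ($Q = \frac{183}{58757} - \frac{63768}{180593} = - \frac{3713767857}{10611102901} \approx -0.34999$)
$Q - K{\left(V \right)} = - \frac{3713767857}{10611102901} - 336 = - \frac{3569044342593}{10611102901}$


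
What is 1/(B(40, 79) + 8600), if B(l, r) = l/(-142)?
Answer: 71/610580 ≈ 0.00011628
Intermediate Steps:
B(l, r) = -l/142 (B(l, r) = l*(-1/142) = -l/142)
1/(B(40, 79) + 8600) = 1/(-1/142*40 + 8600) = 1/(-20/71 + 8600) = 1/(610580/71) = 71/610580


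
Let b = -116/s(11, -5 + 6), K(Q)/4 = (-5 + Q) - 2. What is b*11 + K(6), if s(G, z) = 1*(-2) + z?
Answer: 1272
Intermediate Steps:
K(Q) = -28 + 4*Q (K(Q) = 4*((-5 + Q) - 2) = 4*(-7 + Q) = -28 + 4*Q)
s(G, z) = -2 + z
b = 116 (b = -116/(-2 + (-5 + 6)) = -116/(-2 + 1) = -116/(-1) = -116*(-1) = 116)
b*11 + K(6) = 116*11 + (-28 + 4*6) = 1276 + (-28 + 24) = 1276 - 4 = 1272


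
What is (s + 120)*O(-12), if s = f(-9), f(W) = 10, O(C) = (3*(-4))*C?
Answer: 18720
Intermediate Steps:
O(C) = -12*C
s = 10
(s + 120)*O(-12) = (10 + 120)*(-12*(-12)) = 130*144 = 18720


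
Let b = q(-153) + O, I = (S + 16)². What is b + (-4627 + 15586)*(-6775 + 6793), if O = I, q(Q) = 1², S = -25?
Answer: 197344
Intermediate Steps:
q(Q) = 1
I = 81 (I = (-25 + 16)² = (-9)² = 81)
O = 81
b = 82 (b = 1 + 81 = 82)
b + (-4627 + 15586)*(-6775 + 6793) = 82 + (-4627 + 15586)*(-6775 + 6793) = 82 + 10959*18 = 82 + 197262 = 197344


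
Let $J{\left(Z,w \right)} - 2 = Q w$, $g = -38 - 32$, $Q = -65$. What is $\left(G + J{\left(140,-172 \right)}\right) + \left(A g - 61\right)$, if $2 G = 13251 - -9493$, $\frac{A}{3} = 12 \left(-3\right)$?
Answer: $30053$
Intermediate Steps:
$A = -108$ ($A = 3 \cdot 12 \left(-3\right) = 3 \left(-36\right) = -108$)
$g = -70$ ($g = -38 - 32 = -70$)
$J{\left(Z,w \right)} = 2 - 65 w$
$G = 11372$ ($G = \frac{13251 - -9493}{2} = \frac{13251 + 9493}{2} = \frac{1}{2} \cdot 22744 = 11372$)
$\left(G + J{\left(140,-172 \right)}\right) + \left(A g - 61\right) = \left(11372 + \left(2 - -11180\right)\right) - -7499 = \left(11372 + \left(2 + 11180\right)\right) + \left(7560 - 61\right) = \left(11372 + 11182\right) + 7499 = 22554 + 7499 = 30053$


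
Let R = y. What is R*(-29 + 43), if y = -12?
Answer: -168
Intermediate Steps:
R = -12
R*(-29 + 43) = -12*(-29 + 43) = -12*14 = -168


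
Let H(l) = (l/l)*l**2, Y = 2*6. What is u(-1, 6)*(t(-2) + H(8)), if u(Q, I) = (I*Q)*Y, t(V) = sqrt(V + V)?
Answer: -4608 - 144*I ≈ -4608.0 - 144.0*I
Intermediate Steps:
Y = 12
t(V) = sqrt(2)*sqrt(V) (t(V) = sqrt(2*V) = sqrt(2)*sqrt(V))
u(Q, I) = 12*I*Q (u(Q, I) = (I*Q)*12 = 12*I*Q)
H(l) = l**2 (H(l) = 1*l**2 = l**2)
u(-1, 6)*(t(-2) + H(8)) = (12*6*(-1))*(sqrt(2)*sqrt(-2) + 8**2) = -72*(sqrt(2)*(I*sqrt(2)) + 64) = -72*(2*I + 64) = -72*(64 + 2*I) = -4608 - 144*I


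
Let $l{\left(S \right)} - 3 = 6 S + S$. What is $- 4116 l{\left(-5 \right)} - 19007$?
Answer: $112705$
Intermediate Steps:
$l{\left(S \right)} = 3 + 7 S$ ($l{\left(S \right)} = 3 + \left(6 S + S\right) = 3 + 7 S$)
$- 4116 l{\left(-5 \right)} - 19007 = - 4116 \left(3 + 7 \left(-5\right)\right) - 19007 = - 4116 \left(3 - 35\right) - 19007 = \left(-4116\right) \left(-32\right) - 19007 = 131712 - 19007 = 112705$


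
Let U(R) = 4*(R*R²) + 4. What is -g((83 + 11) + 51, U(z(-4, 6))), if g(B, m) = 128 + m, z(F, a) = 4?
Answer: -388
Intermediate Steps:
U(R) = 4 + 4*R³ (U(R) = 4*R³ + 4 = 4 + 4*R³)
-g((83 + 11) + 51, U(z(-4, 6))) = -(128 + (4 + 4*4³)) = -(128 + (4 + 4*64)) = -(128 + (4 + 256)) = -(128 + 260) = -1*388 = -388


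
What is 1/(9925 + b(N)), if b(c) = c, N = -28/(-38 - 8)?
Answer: 23/228289 ≈ 0.00010075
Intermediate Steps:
N = 14/23 (N = -28/(-46) = -28*(-1/46) = 14/23 ≈ 0.60870)
1/(9925 + b(N)) = 1/(9925 + 14/23) = 1/(228289/23) = 23/228289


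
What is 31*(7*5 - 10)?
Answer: 775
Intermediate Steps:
31*(7*5 - 10) = 31*(35 - 10) = 31*25 = 775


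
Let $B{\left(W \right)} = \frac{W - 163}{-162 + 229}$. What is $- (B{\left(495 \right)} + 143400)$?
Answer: $- \frac{9608132}{67} \approx -1.4341 \cdot 10^{5}$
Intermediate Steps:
$B{\left(W \right)} = - \frac{163}{67} + \frac{W}{67}$ ($B{\left(W \right)} = \frac{-163 + W}{67} = \left(-163 + W\right) \frac{1}{67} = - \frac{163}{67} + \frac{W}{67}$)
$- (B{\left(495 \right)} + 143400) = - (\left(- \frac{163}{67} + \frac{1}{67} \cdot 495\right) + 143400) = - (\left(- \frac{163}{67} + \frac{495}{67}\right) + 143400) = - (\frac{332}{67} + 143400) = \left(-1\right) \frac{9608132}{67} = - \frac{9608132}{67}$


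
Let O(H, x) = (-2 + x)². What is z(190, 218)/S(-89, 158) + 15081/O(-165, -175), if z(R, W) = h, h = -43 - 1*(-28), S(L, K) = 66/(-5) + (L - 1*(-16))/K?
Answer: 178005961/112711299 ≈ 1.5793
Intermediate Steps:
S(L, K) = -66/5 + (16 + L)/K (S(L, K) = 66*(-⅕) + (L + 16)/K = -66/5 + (16 + L)/K)
h = -15 (h = -43 + 28 = -15)
z(R, W) = -15
z(190, 218)/S(-89, 158) + 15081/O(-165, -175) = -15*158/(16 - 89 - 66/5*158) + 15081/((-2 - 175)²) = -15*158/(16 - 89 - 10428/5) + 15081/((-177)²) = -15/((1/158)*(-10793/5)) + 15081/31329 = -15/(-10793/790) + 15081*(1/31329) = -15*(-790/10793) + 5027/10443 = 11850/10793 + 5027/10443 = 178005961/112711299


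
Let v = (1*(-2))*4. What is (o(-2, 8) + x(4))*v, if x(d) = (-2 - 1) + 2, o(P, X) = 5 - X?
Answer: 32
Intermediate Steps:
v = -8 (v = -2*4 = -8)
x(d) = -1 (x(d) = -3 + 2 = -1)
(o(-2, 8) + x(4))*v = ((5 - 1*8) - 1)*(-8) = ((5 - 8) - 1)*(-8) = (-3 - 1)*(-8) = -4*(-8) = 32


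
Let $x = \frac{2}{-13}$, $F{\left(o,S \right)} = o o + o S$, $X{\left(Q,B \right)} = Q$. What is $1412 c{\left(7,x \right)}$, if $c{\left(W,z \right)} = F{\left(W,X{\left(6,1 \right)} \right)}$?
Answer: $128492$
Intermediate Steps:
$F{\left(o,S \right)} = o^{2} + S o$
$x = - \frac{2}{13}$ ($x = 2 \left(- \frac{1}{13}\right) = - \frac{2}{13} \approx -0.15385$)
$c{\left(W,z \right)} = W \left(6 + W\right)$
$1412 c{\left(7,x \right)} = 1412 \cdot 7 \left(6 + 7\right) = 1412 \cdot 7 \cdot 13 = 1412 \cdot 91 = 128492$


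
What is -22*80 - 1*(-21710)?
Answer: 19950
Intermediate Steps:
-22*80 - 1*(-21710) = -1760 + 21710 = 19950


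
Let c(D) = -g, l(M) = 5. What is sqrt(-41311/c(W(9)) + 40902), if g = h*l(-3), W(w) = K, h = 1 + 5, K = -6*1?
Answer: sqrt(38051130)/30 ≈ 205.62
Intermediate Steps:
K = -6
h = 6
W(w) = -6
g = 30 (g = 6*5 = 30)
c(D) = -30 (c(D) = -1*30 = -30)
sqrt(-41311/c(W(9)) + 40902) = sqrt(-41311/(-30) + 40902) = sqrt(-41311*(-1/30) + 40902) = sqrt(41311/30 + 40902) = sqrt(1268371/30) = sqrt(38051130)/30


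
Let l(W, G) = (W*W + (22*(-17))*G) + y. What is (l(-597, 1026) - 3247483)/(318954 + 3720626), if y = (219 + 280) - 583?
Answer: -1637441/2019790 ≈ -0.81070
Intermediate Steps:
y = -84 (y = 499 - 583 = -84)
l(W, G) = -84 + W² - 374*G (l(W, G) = (W*W + (22*(-17))*G) - 84 = (W² - 374*G) - 84 = -84 + W² - 374*G)
(l(-597, 1026) - 3247483)/(318954 + 3720626) = ((-84 + (-597)² - 374*1026) - 3247483)/(318954 + 3720626) = ((-84 + 356409 - 383724) - 3247483)/4039580 = (-27399 - 3247483)*(1/4039580) = -3274882*1/4039580 = -1637441/2019790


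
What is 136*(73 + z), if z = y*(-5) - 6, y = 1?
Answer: 8432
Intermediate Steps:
z = -11 (z = 1*(-5) - 6 = -5 - 6 = -11)
136*(73 + z) = 136*(73 - 11) = 136*62 = 8432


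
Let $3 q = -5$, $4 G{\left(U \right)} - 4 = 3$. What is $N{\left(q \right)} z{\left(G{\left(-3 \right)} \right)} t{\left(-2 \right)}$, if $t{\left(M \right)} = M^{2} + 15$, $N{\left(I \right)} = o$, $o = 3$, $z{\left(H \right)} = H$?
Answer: $\frac{399}{4} \approx 99.75$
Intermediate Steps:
$G{\left(U \right)} = \frac{7}{4}$ ($G{\left(U \right)} = 1 + \frac{1}{4} \cdot 3 = 1 + \frac{3}{4} = \frac{7}{4}$)
$q = - \frac{5}{3}$ ($q = \frac{1}{3} \left(-5\right) = - \frac{5}{3} \approx -1.6667$)
$N{\left(I \right)} = 3$
$t{\left(M \right)} = 15 + M^{2}$
$N{\left(q \right)} z{\left(G{\left(-3 \right)} \right)} t{\left(-2 \right)} = 3 \cdot \frac{7}{4} \left(15 + \left(-2\right)^{2}\right) = \frac{21 \left(15 + 4\right)}{4} = \frac{21}{4} \cdot 19 = \frac{399}{4}$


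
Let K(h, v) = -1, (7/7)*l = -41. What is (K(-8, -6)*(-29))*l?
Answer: -1189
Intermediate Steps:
l = -41
(K(-8, -6)*(-29))*l = -1*(-29)*(-41) = 29*(-41) = -1189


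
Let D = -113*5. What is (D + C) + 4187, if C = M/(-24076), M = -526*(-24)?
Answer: 21797662/6019 ≈ 3621.5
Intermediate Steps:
D = -565
M = 12624
C = -3156/6019 (C = 12624/(-24076) = 12624*(-1/24076) = -3156/6019 ≈ -0.52434)
(D + C) + 4187 = (-565 - 3156/6019) + 4187 = -3403891/6019 + 4187 = 21797662/6019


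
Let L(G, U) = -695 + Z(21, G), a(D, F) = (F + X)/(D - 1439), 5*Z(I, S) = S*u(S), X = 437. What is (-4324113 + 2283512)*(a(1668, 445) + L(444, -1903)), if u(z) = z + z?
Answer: -182627510570723/1145 ≈ -1.5950e+11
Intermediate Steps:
u(z) = 2*z
Z(I, S) = 2*S**2/5 (Z(I, S) = (S*(2*S))/5 = (2*S**2)/5 = 2*S**2/5)
a(D, F) = (437 + F)/(-1439 + D) (a(D, F) = (F + 437)/(D - 1439) = (437 + F)/(-1439 + D))
L(G, U) = -695 + 2*G**2/5
(-4324113 + 2283512)*(a(1668, 445) + L(444, -1903)) = (-4324113 + 2283512)*((437 + 445)/(-1439 + 1668) + (-695 + (2/5)*444**2)) = -2040601*(882/229 + (-695 + (2/5)*197136)) = -2040601*((1/229)*882 + (-695 + 394272/5)) = -2040601*(882/229 + 390797/5) = -2040601*89496923/1145 = -182627510570723/1145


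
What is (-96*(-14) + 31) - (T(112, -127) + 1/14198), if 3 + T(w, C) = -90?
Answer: 20842663/14198 ≈ 1468.0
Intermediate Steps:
T(w, C) = -93 (T(w, C) = -3 - 90 = -93)
(-96*(-14) + 31) - (T(112, -127) + 1/14198) = (-96*(-14) + 31) - (-93 + 1/14198) = (1344 + 31) - (-93 + 1/14198) = 1375 - 1*(-1320413/14198) = 1375 + 1320413/14198 = 20842663/14198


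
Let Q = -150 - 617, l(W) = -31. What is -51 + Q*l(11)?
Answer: 23726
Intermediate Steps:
Q = -767
-51 + Q*l(11) = -51 - 767*(-31) = -51 + 23777 = 23726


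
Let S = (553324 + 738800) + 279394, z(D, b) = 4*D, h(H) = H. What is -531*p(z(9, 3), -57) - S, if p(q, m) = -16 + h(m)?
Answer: -1532755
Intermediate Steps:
p(q, m) = -16 + m
S = 1571518 (S = 1292124 + 279394 = 1571518)
-531*p(z(9, 3), -57) - S = -531*(-16 - 57) - 1*1571518 = -531*(-73) - 1571518 = 38763 - 1571518 = -1532755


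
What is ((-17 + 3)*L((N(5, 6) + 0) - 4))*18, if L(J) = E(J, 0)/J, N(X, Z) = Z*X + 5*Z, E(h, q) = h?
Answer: -252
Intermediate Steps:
N(X, Z) = 5*Z + X*Z (N(X, Z) = X*Z + 5*Z = 5*Z + X*Z)
L(J) = 1 (L(J) = J/J = 1)
((-17 + 3)*L((N(5, 6) + 0) - 4))*18 = ((-17 + 3)*1)*18 = -14*1*18 = -14*18 = -252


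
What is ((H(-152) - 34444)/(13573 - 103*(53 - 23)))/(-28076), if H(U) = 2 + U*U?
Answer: 5669/147160354 ≈ 3.8523e-5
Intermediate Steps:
H(U) = 2 + U**2
((H(-152) - 34444)/(13573 - 103*(53 - 23)))/(-28076) = (((2 + (-152)**2) - 34444)/(13573 - 103*(53 - 23)))/(-28076) = (((2 + 23104) - 34444)/(13573 - 103*30))*(-1/28076) = ((23106 - 34444)/(13573 - 3090))*(-1/28076) = -11338/10483*(-1/28076) = 5669/147160354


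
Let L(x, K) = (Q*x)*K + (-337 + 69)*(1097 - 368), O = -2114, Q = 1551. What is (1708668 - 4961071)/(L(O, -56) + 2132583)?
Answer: -3252403/185550795 ≈ -0.017528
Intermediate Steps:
L(x, K) = -195372 + 1551*K*x (L(x, K) = (1551*x)*K + (-337 + 69)*(1097 - 368) = 1551*K*x - 268*729 = 1551*K*x - 195372 = -195372 + 1551*K*x)
(1708668 - 4961071)/(L(O, -56) + 2132583) = (1708668 - 4961071)/((-195372 + 1551*(-56)*(-2114)) + 2132583) = -3252403/((-195372 + 183613584) + 2132583) = -3252403/(183418212 + 2132583) = -3252403/185550795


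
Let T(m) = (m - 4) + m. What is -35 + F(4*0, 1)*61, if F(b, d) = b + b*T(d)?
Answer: -35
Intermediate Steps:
T(m) = -4 + 2*m (T(m) = (-4 + m) + m = -4 + 2*m)
F(b, d) = b + b*(-4 + 2*d)
-35 + F(4*0, 1)*61 = -35 + ((4*0)*(-3 + 2*1))*61 = -35 + (0*(-3 + 2))*61 = -35 + (0*(-1))*61 = -35 + 0*61 = -35 + 0 = -35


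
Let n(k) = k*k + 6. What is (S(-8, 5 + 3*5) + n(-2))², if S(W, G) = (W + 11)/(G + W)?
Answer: 1681/16 ≈ 105.06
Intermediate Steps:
S(W, G) = (11 + W)/(G + W)
n(k) = 6 + k² (n(k) = k² + 6 = 6 + k²)
(S(-8, 5 + 3*5) + n(-2))² = ((11 - 8)/((5 + 3*5) - 8) + (6 + (-2)²))² = (3/((5 + 15) - 8) + (6 + 4))² = (3/(20 - 8) + 10)² = (3/12 + 10)² = ((1/12)*3 + 10)² = (¼ + 10)² = (41/4)² = 1681/16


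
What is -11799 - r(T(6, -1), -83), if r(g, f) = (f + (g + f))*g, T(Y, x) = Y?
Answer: -10839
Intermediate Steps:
r(g, f) = g*(g + 2*f) (r(g, f) = (f + (f + g))*g = (g + 2*f)*g = g*(g + 2*f))
-11799 - r(T(6, -1), -83) = -11799 - 6*(6 + 2*(-83)) = -11799 - 6*(6 - 166) = -11799 - 6*(-160) = -11799 - 1*(-960) = -11799 + 960 = -10839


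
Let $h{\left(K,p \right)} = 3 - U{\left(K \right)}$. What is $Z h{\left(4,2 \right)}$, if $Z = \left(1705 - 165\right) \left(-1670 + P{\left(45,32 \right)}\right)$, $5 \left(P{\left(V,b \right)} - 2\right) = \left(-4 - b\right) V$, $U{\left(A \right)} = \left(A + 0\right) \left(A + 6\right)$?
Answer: $113504160$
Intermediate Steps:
$U{\left(A \right)} = A \left(6 + A\right)$
$h{\left(K,p \right)} = 3 - K \left(6 + K\right)$
$P{\left(V,b \right)} = 2 + \frac{V \left(-4 - b\right)}{5}$ ($P{\left(V,b \right)} = 2 + \frac{\left(-4 - b\right) V}{5} = 2 + \frac{V \left(-4 - b\right)}{5}$)
$Z = -3067680$ ($Z = \left(1705 - 165\right) \left(-1670 - \left(34 + 288\right)\right) = 1540 \left(-1670 - 322\right) = 1540 \left(-1992\right) = -3067680$)
$Z h{\left(4,2 \right)} = - 3067680 \left(3 - 4 \left(6 + 4\right)\right) = - 3067680 \left(3 - 4 \cdot 10\right) = - 3067680 \left(3 - 40\right) = \left(-3067680\right) \left(-37\right) = 113504160$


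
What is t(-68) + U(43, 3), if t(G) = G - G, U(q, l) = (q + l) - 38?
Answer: 8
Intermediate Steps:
U(q, l) = -38 + l + q (U(q, l) = (l + q) - 38 = -38 + l + q)
t(G) = 0
t(-68) + U(43, 3) = 0 + (-38 + 3 + 43) = 0 + 8 = 8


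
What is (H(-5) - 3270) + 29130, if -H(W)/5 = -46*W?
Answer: 24710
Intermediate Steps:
H(W) = 230*W (H(W) = -(-230)*W = 230*W)
(H(-5) - 3270) + 29130 = (230*(-5) - 3270) + 29130 = (-1150 - 3270) + 29130 = -4420 + 29130 = 24710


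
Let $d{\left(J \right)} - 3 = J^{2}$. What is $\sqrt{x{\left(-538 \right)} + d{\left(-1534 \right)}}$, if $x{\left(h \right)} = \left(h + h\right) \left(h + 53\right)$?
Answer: $\sqrt{2875019} \approx 1695.6$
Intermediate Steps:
$d{\left(J \right)} = 3 + J^{2}$
$x{\left(h \right)} = 2 h \left(53 + h\right)$
$\sqrt{x{\left(-538 \right)} + d{\left(-1534 \right)}} = \sqrt{2 \left(-538\right) \left(53 - 538\right) + \left(3 + \left(-1534\right)^{2}\right)} = \sqrt{2 \left(-538\right) \left(-485\right) + \left(3 + 2353156\right)} = \sqrt{521860 + 2353159} = \sqrt{2875019}$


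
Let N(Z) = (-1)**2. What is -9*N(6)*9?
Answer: -81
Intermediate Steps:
N(Z) = 1
-9*N(6)*9 = -9*1*9 = -9*9 = -81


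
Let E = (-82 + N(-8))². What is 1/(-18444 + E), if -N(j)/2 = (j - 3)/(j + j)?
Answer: -64/735527 ≈ -8.7012e-5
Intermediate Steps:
N(j) = -(-3 + j)/j (N(j) = -2*(j - 3)/(j + j) = -2*(-3 + j)/(2*j) = -2*(-3 + j)*1/(2*j) = -(-3 + j)/j)
E = 444889/64 (E = (-82 + (3 - 1*(-8))/(-8))² = (-82 - (3 + 8)/8)² = (-82 - ⅛*11)² = (-82 - 11/8)² = (-667/8)² = 444889/64 ≈ 6951.4)
1/(-18444 + E) = 1/(-18444 + 444889/64) = 1/(-735527/64) = -64/735527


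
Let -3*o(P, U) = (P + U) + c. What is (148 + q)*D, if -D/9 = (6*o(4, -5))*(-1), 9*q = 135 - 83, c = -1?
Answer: 5536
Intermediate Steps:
q = 52/9 (q = (135 - 83)/9 = (⅑)*52 = 52/9 ≈ 5.7778)
o(P, U) = ⅓ - P/3 - U/3 (o(P, U) = -((P + U) - 1)/3 = -(-1 + P + U)/3 = ⅓ - P/3 - U/3)
D = 36 (D = -9*6*(⅓ - ⅓*4 - ⅓*(-5))*(-1) = -9*6*(⅓ - 4/3 + 5/3)*(-1) = -9*6*(⅔)*(-1) = -36*(-1) = -9*(-4) = 36)
(148 + q)*D = (148 + 52/9)*36 = (1384/9)*36 = 5536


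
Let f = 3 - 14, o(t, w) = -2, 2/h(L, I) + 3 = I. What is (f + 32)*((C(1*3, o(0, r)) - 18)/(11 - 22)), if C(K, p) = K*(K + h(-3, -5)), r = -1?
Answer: 819/44 ≈ 18.614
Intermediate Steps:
h(L, I) = 2/(-3 + I)
C(K, p) = K*(-1/4 + K) (C(K, p) = K*(K + 2/(-3 - 5)) = K*(K + 2/(-8)) = K*(K + 2*(-1/8)) = K*(K - 1/4) = K*(-1/4 + K))
f = -11
(f + 32)*((C(1*3, o(0, r)) - 18)/(11 - 22)) = (-11 + 32)*(((1*3)*(-1/4 + 1*3) - 18)/(11 - 22)) = 21*((3*(-1/4 + 3) - 18)/(-11)) = 21*((3*(11/4) - 18)*(-1/11)) = 21*((33/4 - 18)*(-1/11)) = 21*(-39/4*(-1/11)) = 21*(39/44) = 819/44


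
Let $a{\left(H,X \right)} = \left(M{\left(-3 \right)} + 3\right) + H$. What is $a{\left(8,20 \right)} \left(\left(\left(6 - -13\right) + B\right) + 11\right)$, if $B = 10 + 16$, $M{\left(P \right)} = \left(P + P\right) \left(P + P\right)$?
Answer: $2632$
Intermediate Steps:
$M{\left(P \right)} = 4 P^{2}$ ($M{\left(P \right)} = 2 P 2 P = 4 P^{2}$)
$B = 26$
$a{\left(H,X \right)} = 39 + H$ ($a{\left(H,X \right)} = \left(4 \left(-3\right)^{2} + 3\right) + H = \left(4 \cdot 9 + 3\right) + H = \left(36 + 3\right) + H = 39 + H$)
$a{\left(8,20 \right)} \left(\left(\left(6 - -13\right) + B\right) + 11\right) = \left(39 + 8\right) \left(\left(\left(6 - -13\right) + 26\right) + 11\right) = 47 \left(\left(\left(6 + 13\right) + 26\right) + 11\right) = 47 \left(\left(19 + 26\right) + 11\right) = 47 \left(45 + 11\right) = 47 \cdot 56 = 2632$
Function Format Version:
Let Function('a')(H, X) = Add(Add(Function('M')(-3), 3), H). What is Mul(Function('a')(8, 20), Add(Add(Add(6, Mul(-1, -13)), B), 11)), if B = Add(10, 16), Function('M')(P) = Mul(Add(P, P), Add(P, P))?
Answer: 2632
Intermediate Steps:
Function('M')(P) = Mul(4, Pow(P, 2)) (Function('M')(P) = Mul(Mul(2, P), Mul(2, P)) = Mul(4, Pow(P, 2)))
B = 26
Function('a')(H, X) = Add(39, H) (Function('a')(H, X) = Add(Add(Mul(4, Pow(-3, 2)), 3), H) = Add(Add(Mul(4, 9), 3), H) = Add(Add(36, 3), H) = Add(39, H))
Mul(Function('a')(8, 20), Add(Add(Add(6, Mul(-1, -13)), B), 11)) = Mul(Add(39, 8), Add(Add(Add(6, Mul(-1, -13)), 26), 11)) = Mul(47, Add(Add(Add(6, 13), 26), 11)) = Mul(47, Add(Add(19, 26), 11)) = Mul(47, Add(45, 11)) = Mul(47, 56) = 2632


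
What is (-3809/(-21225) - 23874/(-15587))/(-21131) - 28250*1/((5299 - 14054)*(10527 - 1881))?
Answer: 9188387336952/31442534780088575 ≈ 0.00029223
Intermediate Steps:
(-3809/(-21225) - 23874/(-15587))/(-21131) - 28250*1/((5299 - 14054)*(10527 - 1881)) = (-3809*(-1/21225) - 23874*(-1/15587))*(-1/21131) - 28250/((-8755*8646)) = (3809/21225 + 23874/15587)*(-1/21131) - 28250/(-75695730) = (566096533/330834075)*(-1/21131) - 28250*(-1/75695730) = -566096533/6990854838825 + 2825/7569573 = 9188387336952/31442534780088575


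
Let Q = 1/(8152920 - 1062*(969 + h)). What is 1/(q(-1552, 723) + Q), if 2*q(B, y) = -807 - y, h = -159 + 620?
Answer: -6634260/5075208899 ≈ -0.0013072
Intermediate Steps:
h = 461
Q = 1/6634260 (Q = 1/(8152920 - 1062*(969 + 461)) = 1/(8152920 - 1062*1430) = 1/(8152920 - 1518660) = 1/6634260 ≈ 1.5073e-7)
q(B, y) = -807/2 - y/2 (q(B, y) = (-807 - y)/2 = -807/2 - y/2)
1/(q(-1552, 723) + Q) = 1/((-807/2 - 1/2*723) + 1/6634260) = 1/((-807/2 - 723/2) + 1/6634260) = 1/(-765 + 1/6634260) = 1/(-5075208899/6634260) = -6634260/5075208899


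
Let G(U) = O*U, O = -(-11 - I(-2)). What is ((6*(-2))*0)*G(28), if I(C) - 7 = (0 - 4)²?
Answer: 0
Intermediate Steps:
I(C) = 23 (I(C) = 7 + (0 - 4)² = 7 + (-4)² = 7 + 16 = 23)
O = 34 (O = -(-11 - 1*23) = -(-11 - 23) = -1*(-34) = 34)
G(U) = 34*U
((6*(-2))*0)*G(28) = ((6*(-2))*0)*(34*28) = -12*0*952 = 0*952 = 0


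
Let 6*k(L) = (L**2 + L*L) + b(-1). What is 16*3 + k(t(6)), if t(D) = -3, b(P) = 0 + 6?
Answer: 52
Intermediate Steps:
b(P) = 6
k(L) = 1 + L**2/3 (k(L) = ((L**2 + L*L) + 6)/6 = ((L**2 + L**2) + 6)/6 = (2*L**2 + 6)/6 = (6 + 2*L**2)/6 = 1 + L**2/3)
16*3 + k(t(6)) = 16*3 + (1 + (1/3)*(-3)**2) = 48 + (1 + (1/3)*9) = 48 + (1 + 3) = 48 + 4 = 52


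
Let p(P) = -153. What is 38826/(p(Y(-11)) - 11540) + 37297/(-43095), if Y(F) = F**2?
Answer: -162255407/38762295 ≈ -4.1859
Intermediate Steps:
38826/(p(Y(-11)) - 11540) + 37297/(-43095) = 38826/(-153 - 11540) + 37297/(-43095) = 38826/(-11693) + 37297*(-1/43095) = 38826*(-1/11693) - 2869/3315 = -38826/11693 - 2869/3315 = -162255407/38762295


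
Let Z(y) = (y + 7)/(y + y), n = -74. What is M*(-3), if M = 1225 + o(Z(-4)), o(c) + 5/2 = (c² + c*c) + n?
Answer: -110283/32 ≈ -3446.3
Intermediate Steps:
Z(y) = (7 + y)/(2*y) (Z(y) = (7 + y)/((2*y)) = (7 + y)*(1/(2*y)) = (7 + y)/(2*y))
o(c) = -153/2 + 2*c² (o(c) = -5/2 + ((c² + c*c) - 74) = -5/2 + ((c² + c²) - 74) = -5/2 + (2*c² - 74) = -5/2 + (-74 + 2*c²) = -153/2 + 2*c²)
M = 36761/32 (M = 1225 + (-153/2 + 2*((½)*(7 - 4)/(-4))²) = 1225 + (-153/2 + 2*((½)*(-¼)*3)²) = 1225 + (-153/2 + 2*(-3/8)²) = 1225 + (-153/2 + 2*(9/64)) = 1225 + (-153/2 + 9/32) = 1225 - 2439/32 = 36761/32 ≈ 1148.8)
M*(-3) = (36761/32)*(-3) = -110283/32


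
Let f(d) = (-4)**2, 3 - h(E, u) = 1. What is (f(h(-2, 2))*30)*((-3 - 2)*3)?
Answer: -7200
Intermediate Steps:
h(E, u) = 2 (h(E, u) = 3 - 1*1 = 3 - 1 = 2)
f(d) = 16
(f(h(-2, 2))*30)*((-3 - 2)*3) = (16*30)*((-3 - 2)*3) = 480*(-5*3) = 480*(-15) = -7200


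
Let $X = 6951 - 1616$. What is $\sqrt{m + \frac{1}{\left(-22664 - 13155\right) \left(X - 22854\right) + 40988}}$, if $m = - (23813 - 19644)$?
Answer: $\frac{2 i \sqrt{410463151982725950930}}{627554049} \approx 64.568 i$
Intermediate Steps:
$X = 5335$
$m = -4169$ ($m = - (23813 - 19644) = \left(-1\right) 4169 = -4169$)
$\sqrt{m + \frac{1}{\left(-22664 - 13155\right) \left(X - 22854\right) + 40988}} = \sqrt{-4169 + \frac{1}{\left(-22664 - 13155\right) \left(5335 - 22854\right) + 40988}} = \sqrt{-4169 + \frac{1}{\left(-35819\right) \left(-17519\right) + 40988}} = \sqrt{-4169 + \frac{1}{627513061 + 40988}} = \sqrt{-4169 + \frac{1}{627554049}} = \sqrt{- \frac{2616272830280}{627554049}} = \frac{2 i \sqrt{410463151982725950930}}{627554049}$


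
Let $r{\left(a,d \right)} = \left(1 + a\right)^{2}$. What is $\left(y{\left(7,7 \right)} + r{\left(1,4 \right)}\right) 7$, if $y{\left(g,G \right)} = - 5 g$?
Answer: $-217$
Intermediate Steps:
$\left(y{\left(7,7 \right)} + r{\left(1,4 \right)}\right) 7 = \left(\left(-5\right) 7 + \left(1 + 1\right)^{2}\right) 7 = \left(-35 + 2^{2}\right) 7 = \left(-35 + 4\right) 7 = \left(-31\right) 7 = -217$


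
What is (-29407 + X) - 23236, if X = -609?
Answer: -53252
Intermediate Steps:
(-29407 + X) - 23236 = (-29407 - 609) - 23236 = -30016 - 23236 = -53252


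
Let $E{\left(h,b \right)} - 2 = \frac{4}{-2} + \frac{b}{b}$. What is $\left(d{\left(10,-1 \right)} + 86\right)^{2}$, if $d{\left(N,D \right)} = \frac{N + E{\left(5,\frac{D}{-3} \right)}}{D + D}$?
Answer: $\frac{25921}{4} \approx 6480.3$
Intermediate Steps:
$E{\left(h,b \right)} = 1$ ($E{\left(h,b \right)} = 2 + \left(\frac{4}{-2} + \frac{b}{b}\right) = 2 + \left(4 \left(- \frac{1}{2}\right) + 1\right) = 2 + \left(-2 + 1\right) = 2 - 1 = 1$)
$d{\left(N,D \right)} = \frac{1 + N}{2 D}$ ($d{\left(N,D \right)} = \frac{N + 1}{D + D} = \frac{1 + N}{2 D}$)
$\left(d{\left(10,-1 \right)} + 86\right)^{2} = \left(\frac{1 + 10}{2 \left(-1\right)} + 86\right)^{2} = \left(\frac{1}{2} \left(-1\right) 11 + 86\right)^{2} = \left(- \frac{11}{2} + 86\right)^{2} = \left(\frac{161}{2}\right)^{2} = \frac{25921}{4}$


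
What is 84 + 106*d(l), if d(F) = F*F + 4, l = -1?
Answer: 614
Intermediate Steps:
d(F) = 4 + F² (d(F) = F² + 4 = 4 + F²)
84 + 106*d(l) = 84 + 106*(4 + (-1)²) = 84 + 106*(4 + 1) = 84 + 106*5 = 84 + 530 = 614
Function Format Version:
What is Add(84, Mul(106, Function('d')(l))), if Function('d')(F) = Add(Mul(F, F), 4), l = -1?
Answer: 614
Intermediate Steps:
Function('d')(F) = Add(4, Pow(F, 2)) (Function('d')(F) = Add(Pow(F, 2), 4) = Add(4, Pow(F, 2)))
Add(84, Mul(106, Function('d')(l))) = Add(84, Mul(106, Add(4, Pow(-1, 2)))) = Add(84, Mul(106, Add(4, 1))) = Add(84, Mul(106, 5)) = Add(84, 530) = 614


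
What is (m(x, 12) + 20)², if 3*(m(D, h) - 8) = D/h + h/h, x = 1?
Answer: 1042441/1296 ≈ 804.35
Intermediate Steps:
m(D, h) = 25/3 + D/(3*h) (m(D, h) = 8 + (D/h + h/h)/3 = 8 + (D/h + 1)/3 = 8 + (1 + D/h)/3 = 8 + (⅓ + D/(3*h)) = 25/3 + D/(3*h))
(m(x, 12) + 20)² = ((⅓)*(1 + 25*12)/12 + 20)² = ((⅓)*(1/12)*(1 + 300) + 20)² = ((⅓)*(1/12)*301 + 20)² = (301/36 + 20)² = (1021/36)² = 1042441/1296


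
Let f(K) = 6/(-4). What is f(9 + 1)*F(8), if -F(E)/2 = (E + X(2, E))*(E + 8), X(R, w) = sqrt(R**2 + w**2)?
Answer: 384 + 96*sqrt(17) ≈ 779.82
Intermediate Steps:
f(K) = -3/2 (f(K) = 6*(-1/4) = -3/2)
F(E) = -2*(8 + E)*(E + sqrt(4 + E**2)) (F(E) = -2*(E + sqrt(2**2 + E**2))*(E + 8) = -2*(E + sqrt(4 + E**2))*(8 + E) = -2*(8 + E)*(E + sqrt(4 + E**2)))
f(9 + 1)*F(8) = -3*(-16*8 - 16*sqrt(4 + 8**2) - 2*8**2 - 2*8*sqrt(4 + 8**2))/2 = -3*(-128 - 16*sqrt(4 + 64) - 2*64 - 2*8*sqrt(4 + 64))/2 = -3*(-128 - 32*sqrt(17) - 128 - 2*8*sqrt(68))/2 = -3*(-128 - 32*sqrt(17) - 128 - 2*8*2*sqrt(17))/2 = -3*(-128 - 32*sqrt(17) - 128 - 32*sqrt(17))/2 = -3*(-256 - 64*sqrt(17))/2 = 384 + 96*sqrt(17)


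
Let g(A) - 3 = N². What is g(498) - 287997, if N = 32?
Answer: -286970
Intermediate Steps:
g(A) = 1027 (g(A) = 3 + 32² = 3 + 1024 = 1027)
g(498) - 287997 = 1027 - 287997 = -286970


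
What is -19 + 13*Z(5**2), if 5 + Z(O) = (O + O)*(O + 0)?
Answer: 16166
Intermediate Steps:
Z(O) = -5 + 2*O**2 (Z(O) = -5 + (O + O)*(O + 0) = -5 + (2*O)*O = -5 + 2*O**2)
-19 + 13*Z(5**2) = -19 + 13*(-5 + 2*(5**2)**2) = -19 + 13*(-5 + 2*25**2) = -19 + 13*(-5 + 2*625) = -19 + 13*(-5 + 1250) = -19 + 13*1245 = -19 + 16185 = 16166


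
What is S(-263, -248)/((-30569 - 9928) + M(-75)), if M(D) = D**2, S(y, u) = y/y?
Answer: -1/34872 ≈ -2.8676e-5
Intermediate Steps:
S(y, u) = 1
S(-263, -248)/((-30569 - 9928) + M(-75)) = 1/((-30569 - 9928) + (-75)**2) = 1/(-40497 + 5625) = 1/(-34872) = 1*(-1/34872) = -1/34872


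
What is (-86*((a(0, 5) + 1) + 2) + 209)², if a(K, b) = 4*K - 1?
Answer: 1369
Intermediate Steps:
a(K, b) = -1 + 4*K
(-86*((a(0, 5) + 1) + 2) + 209)² = (-86*(((-1 + 4*0) + 1) + 2) + 209)² = (-86*(((-1 + 0) + 1) + 2) + 209)² = (-86*((-1 + 1) + 2) + 209)² = (-86*(0 + 2) + 209)² = (-86*2 + 209)² = (-172 + 209)² = 37² = 1369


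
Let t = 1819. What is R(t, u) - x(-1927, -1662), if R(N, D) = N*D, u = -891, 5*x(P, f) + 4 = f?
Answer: -8101979/5 ≈ -1.6204e+6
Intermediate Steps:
x(P, f) = -⅘ + f/5
R(N, D) = D*N
R(t, u) - x(-1927, -1662) = -891*1819 - (-⅘ + (⅕)*(-1662)) = -1620729 - (-⅘ - 1662/5) = -1620729 - 1*(-1666/5) = -1620729 + 1666/5 = -8101979/5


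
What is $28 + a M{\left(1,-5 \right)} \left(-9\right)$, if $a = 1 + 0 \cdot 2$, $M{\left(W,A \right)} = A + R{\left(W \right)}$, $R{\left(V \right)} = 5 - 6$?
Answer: $82$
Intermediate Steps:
$R{\left(V \right)} = -1$ ($R{\left(V \right)} = 5 - 6 = -1$)
$M{\left(W,A \right)} = -1 + A$ ($M{\left(W,A \right)} = A - 1 = -1 + A$)
$a = 1$ ($a = 1 + 0 = 1$)
$28 + a M{\left(1,-5 \right)} \left(-9\right) = 28 + 1 \left(-1 - 5\right) \left(-9\right) = 28 + 1 \left(\left(-6\right) \left(-9\right)\right) = 28 + 1 \cdot 54 = 28 + 54 = 82$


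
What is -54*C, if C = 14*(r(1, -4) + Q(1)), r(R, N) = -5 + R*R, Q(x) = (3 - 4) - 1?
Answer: 4536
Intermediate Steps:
Q(x) = -2 (Q(x) = -1 - 1 = -2)
r(R, N) = -5 + R**2
C = -84 (C = 14*((-5 + 1**2) - 2) = 14*((-5 + 1) - 2) = 14*(-4 - 2) = 14*(-6) = -84)
-54*C = -54*(-84) = 4536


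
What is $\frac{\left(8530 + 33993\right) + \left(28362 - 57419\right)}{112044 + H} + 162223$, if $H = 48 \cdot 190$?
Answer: $\frac{9827800519}{60582} \approx 1.6222 \cdot 10^{5}$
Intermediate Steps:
$H = 9120$
$\frac{\left(8530 + 33993\right) + \left(28362 - 57419\right)}{112044 + H} + 162223 = \frac{\left(8530 + 33993\right) + \left(28362 - 57419\right)}{112044 + 9120} + 162223 = \frac{42523 + \left(28362 - 57419\right)}{121164} + 162223 = \left(42523 - 29057\right) \frac{1}{121164} + 162223 = 13466 \cdot \frac{1}{121164} + 162223 = \frac{6733}{60582} + 162223 = \frac{9827800519}{60582}$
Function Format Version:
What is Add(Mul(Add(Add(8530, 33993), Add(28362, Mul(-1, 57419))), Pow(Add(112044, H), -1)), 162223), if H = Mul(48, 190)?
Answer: Rational(9827800519, 60582) ≈ 1.6222e+5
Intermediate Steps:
H = 9120
Add(Mul(Add(Add(8530, 33993), Add(28362, Mul(-1, 57419))), Pow(Add(112044, H), -1)), 162223) = Add(Mul(Add(Add(8530, 33993), Add(28362, Mul(-1, 57419))), Pow(Add(112044, 9120), -1)), 162223) = Add(Mul(Add(42523, Add(28362, -57419)), Pow(121164, -1)), 162223) = Add(Mul(Add(42523, -29057), Rational(1, 121164)), 162223) = Add(Mul(13466, Rational(1, 121164)), 162223) = Add(Rational(6733, 60582), 162223) = Rational(9827800519, 60582)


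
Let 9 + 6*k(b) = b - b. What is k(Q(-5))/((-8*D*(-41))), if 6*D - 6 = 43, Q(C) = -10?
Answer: -9/16072 ≈ -0.00055998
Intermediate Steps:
D = 49/6 (D = 1 + (⅙)*43 = 1 + 43/6 = 49/6 ≈ 8.1667)
k(b) = -3/2 (k(b) = -3/2 + (b - b)/6 = -3/2 + (⅙)*0 = -3/2 + 0 = -3/2)
k(Q(-5))/((-8*D*(-41))) = -3/(2*(-8*49/6*(-41))) = -3/(2*((-196/3*(-41)))) = -3/(2*8036/3) = -3/2*3/8036 = -9/16072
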